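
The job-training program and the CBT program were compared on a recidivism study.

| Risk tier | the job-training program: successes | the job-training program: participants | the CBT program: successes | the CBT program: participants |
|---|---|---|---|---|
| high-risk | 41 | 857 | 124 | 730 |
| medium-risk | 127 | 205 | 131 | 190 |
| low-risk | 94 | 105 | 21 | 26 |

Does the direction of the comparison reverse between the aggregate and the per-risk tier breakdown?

No

High-risk: the job-training program 41/857 = 4.8%, the CBT program 124/730 = 17.0% → the CBT program
Medium-risk: the job-training program 127/205 = 62.0%, the CBT program 131/190 = 68.9% → the CBT program
Low-risk: the job-training program 94/105 = 89.5%, the CBT program 21/26 = 80.8% → the job-training program
Overall: the job-training program 262/1167 = 22.5%, the CBT program 276/946 = 29.2% → the CBT program
Neither sweeps: the job-training program wins 1 of 3 groups, the CBT program wins 2. The CBT program wins overall but not every group — no Simpson reversal.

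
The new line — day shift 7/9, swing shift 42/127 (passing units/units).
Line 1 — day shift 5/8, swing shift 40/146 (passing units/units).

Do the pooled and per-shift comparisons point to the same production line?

Yes

Day shift: the new line 7/9 = 77.8%, Line 1 5/8 = 62.5% → the new line
Swing shift: the new line 42/127 = 33.1%, Line 1 40/146 = 27.4% → the new line
Overall: the new line 49/136 = 36.0%, Line 1 45/154 = 29.2% → the new line
The new line wins overall and in every shift group — no reversal.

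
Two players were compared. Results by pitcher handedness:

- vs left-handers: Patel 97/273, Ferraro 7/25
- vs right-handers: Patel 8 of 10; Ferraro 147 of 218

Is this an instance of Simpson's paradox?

Yes

Vs left-handers: Patel 97/273 = 35.5%, Ferraro 7/25 = 28.0% → Patel
Vs right-handers: Patel 8/10 = 80.0%, Ferraro 147/218 = 67.4% → Patel
Overall: Patel 105/283 = 37.1%, Ferraro 154/243 = 63.4% → Ferraro
Patel wins each pitcher group but Ferraro wins overall — the comparison reverses. Patel's at-bats skew toward vs left-handers, which has a lower base rate.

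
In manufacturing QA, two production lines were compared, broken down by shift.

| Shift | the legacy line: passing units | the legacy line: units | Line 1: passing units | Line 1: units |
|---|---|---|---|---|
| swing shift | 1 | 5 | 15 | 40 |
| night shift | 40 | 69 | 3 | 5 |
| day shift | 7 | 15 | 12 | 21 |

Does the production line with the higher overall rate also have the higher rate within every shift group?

No

Swing shift: the legacy line 1/5 = 20.0%, Line 1 15/40 = 37.5% → Line 1
Night shift: the legacy line 40/69 = 58.0%, Line 1 3/5 = 60.0% → Line 1
Day shift: the legacy line 7/15 = 46.7%, Line 1 12/21 = 57.1% → Line 1
Overall: the legacy line 48/89 = 53.9%, Line 1 30/66 = 45.5% → the legacy line
Line 1 wins each shift group but the legacy line wins overall — the comparison reverses. Line 1's units skew toward swing shift, which has a lower base rate.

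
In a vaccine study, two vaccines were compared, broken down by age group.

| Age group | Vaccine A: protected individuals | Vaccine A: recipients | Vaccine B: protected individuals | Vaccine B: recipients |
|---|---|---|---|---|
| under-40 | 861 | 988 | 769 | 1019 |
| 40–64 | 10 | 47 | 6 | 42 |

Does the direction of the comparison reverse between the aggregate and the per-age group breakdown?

Under-40: Vaccine A 861/988 = 87.1%, Vaccine B 769/1019 = 75.5% → Vaccine A
40–64: Vaccine A 10/47 = 21.3%, Vaccine B 6/42 = 14.3% → Vaccine A
Overall: Vaccine A 871/1035 = 84.2%, Vaccine B 775/1061 = 73.0% → Vaccine A
Vaccine A wins overall and in every age group — no reversal.

No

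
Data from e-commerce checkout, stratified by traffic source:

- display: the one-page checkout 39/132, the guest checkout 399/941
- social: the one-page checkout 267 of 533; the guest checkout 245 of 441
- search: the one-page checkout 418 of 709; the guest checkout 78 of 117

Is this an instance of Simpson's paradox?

Yes

Display: the one-page checkout 39/132 = 29.5%, the guest checkout 399/941 = 42.4% → the guest checkout
Social: the one-page checkout 267/533 = 50.1%, the guest checkout 245/441 = 55.6% → the guest checkout
Search: the one-page checkout 418/709 = 59.0%, the guest checkout 78/117 = 66.7% → the guest checkout
Overall: the one-page checkout 724/1374 = 52.7%, the guest checkout 722/1499 = 48.2% → the one-page checkout
The guest checkout wins each traffic group but the one-page checkout wins overall — the comparison reverses. The guest checkout's sessions skew toward display, which has a lower base rate.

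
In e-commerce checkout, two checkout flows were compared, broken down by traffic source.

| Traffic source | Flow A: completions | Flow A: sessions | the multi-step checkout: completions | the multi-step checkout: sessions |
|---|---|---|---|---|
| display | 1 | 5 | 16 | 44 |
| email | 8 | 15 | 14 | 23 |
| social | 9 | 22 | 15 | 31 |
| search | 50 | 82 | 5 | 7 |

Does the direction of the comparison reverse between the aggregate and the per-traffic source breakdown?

Yes

Display: Flow A 1/5 = 20.0%, the multi-step checkout 16/44 = 36.4% → the multi-step checkout
Email: Flow A 8/15 = 53.3%, the multi-step checkout 14/23 = 60.9% → the multi-step checkout
Social: Flow A 9/22 = 40.9%, the multi-step checkout 15/31 = 48.4% → the multi-step checkout
Search: Flow A 50/82 = 61.0%, the multi-step checkout 5/7 = 71.4% → the multi-step checkout
Overall: Flow A 68/124 = 54.8%, the multi-step checkout 50/105 = 47.6% → Flow A
The multi-step checkout wins each traffic group but Flow A wins overall — the comparison reverses. The multi-step checkout's sessions skew toward display, which has a lower base rate.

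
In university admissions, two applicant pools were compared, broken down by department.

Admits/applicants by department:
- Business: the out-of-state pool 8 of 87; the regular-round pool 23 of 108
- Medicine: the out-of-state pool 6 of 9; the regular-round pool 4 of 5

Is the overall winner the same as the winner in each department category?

Business: the out-of-state pool 8/87 = 9.2%, the regular-round pool 23/108 = 21.3% → the regular-round pool
Medicine: the out-of-state pool 6/9 = 66.7%, the regular-round pool 4/5 = 80.0% → the regular-round pool
Overall: the out-of-state pool 14/96 = 14.6%, the regular-round pool 27/113 = 23.9% → the regular-round pool
The regular-round pool wins overall and in every department group — no reversal.

Yes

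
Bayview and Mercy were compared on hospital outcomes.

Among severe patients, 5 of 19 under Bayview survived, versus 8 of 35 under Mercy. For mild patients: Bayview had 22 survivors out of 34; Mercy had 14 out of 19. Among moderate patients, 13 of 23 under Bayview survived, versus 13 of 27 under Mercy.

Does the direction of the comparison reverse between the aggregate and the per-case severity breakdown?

Severe: Bayview 5/19 = 26.3%, Mercy 8/35 = 22.9% → Bayview
Mild: Bayview 22/34 = 64.7%, Mercy 14/19 = 73.7% → Mercy
Moderate: Bayview 13/23 = 56.5%, Mercy 13/27 = 48.1% → Bayview
Overall: Bayview 40/76 = 52.6%, Mercy 35/81 = 43.2% → Bayview
Neither sweeps: Bayview wins 2 of 3 groups, Mercy wins 1. Bayview wins overall but not every group — no Simpson reversal.

No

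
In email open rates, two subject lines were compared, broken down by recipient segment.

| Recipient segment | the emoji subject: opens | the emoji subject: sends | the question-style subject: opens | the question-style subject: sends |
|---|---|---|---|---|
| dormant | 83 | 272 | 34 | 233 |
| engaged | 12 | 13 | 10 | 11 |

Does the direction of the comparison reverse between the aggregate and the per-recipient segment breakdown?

Dormant: the emoji subject 83/272 = 30.5%, the question-style subject 34/233 = 14.6% → the emoji subject
Engaged: the emoji subject 12/13 = 92.3%, the question-style subject 10/11 = 90.9% → the emoji subject
Overall: the emoji subject 95/285 = 33.3%, the question-style subject 44/244 = 18.0% → the emoji subject
The emoji subject wins overall and in every recipient group — no reversal.

No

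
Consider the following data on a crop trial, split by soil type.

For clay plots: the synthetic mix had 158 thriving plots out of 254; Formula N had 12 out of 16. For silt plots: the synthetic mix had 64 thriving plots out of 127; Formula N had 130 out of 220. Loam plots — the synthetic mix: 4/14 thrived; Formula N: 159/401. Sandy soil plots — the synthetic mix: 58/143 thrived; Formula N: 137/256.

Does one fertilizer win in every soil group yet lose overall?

Clay: the synthetic mix 158/254 = 62.2%, Formula N 12/16 = 75.0% → Formula N
Silt: the synthetic mix 64/127 = 50.4%, Formula N 130/220 = 59.1% → Formula N
Loam: the synthetic mix 4/14 = 28.6%, Formula N 159/401 = 39.7% → Formula N
Sandy soil: the synthetic mix 58/143 = 40.6%, Formula N 137/256 = 53.5% → Formula N
Overall: the synthetic mix 284/538 = 52.8%, Formula N 438/893 = 49.0% → the synthetic mix
Formula N wins each soil group but the synthetic mix wins overall — the comparison reverses. Formula N's plots skew toward loam, which has a lower base rate.

Yes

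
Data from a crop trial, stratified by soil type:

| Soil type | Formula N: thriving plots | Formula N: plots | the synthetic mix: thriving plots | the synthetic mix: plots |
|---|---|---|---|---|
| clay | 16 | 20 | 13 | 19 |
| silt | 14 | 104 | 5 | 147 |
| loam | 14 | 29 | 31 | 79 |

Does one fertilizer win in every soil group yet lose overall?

Clay: Formula N 16/20 = 80.0%, the synthetic mix 13/19 = 68.4% → Formula N
Silt: Formula N 14/104 = 13.5%, the synthetic mix 5/147 = 3.4% → Formula N
Loam: Formula N 14/29 = 48.3%, the synthetic mix 31/79 = 39.2% → Formula N
Overall: Formula N 44/153 = 28.8%, the synthetic mix 49/245 = 20.0% → Formula N
Formula N wins overall and in every soil group — no reversal.

No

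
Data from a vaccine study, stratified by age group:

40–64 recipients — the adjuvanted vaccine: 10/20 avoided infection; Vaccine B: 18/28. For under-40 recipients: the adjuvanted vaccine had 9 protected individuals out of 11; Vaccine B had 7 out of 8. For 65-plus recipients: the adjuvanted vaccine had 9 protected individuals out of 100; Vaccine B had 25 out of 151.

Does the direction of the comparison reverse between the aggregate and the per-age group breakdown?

No

40–64: the adjuvanted vaccine 10/20 = 50.0%, Vaccine B 18/28 = 64.3% → Vaccine B
Under-40: the adjuvanted vaccine 9/11 = 81.8%, Vaccine B 7/8 = 87.5% → Vaccine B
65-plus: the adjuvanted vaccine 9/100 = 9.0%, Vaccine B 25/151 = 16.6% → Vaccine B
Overall: the adjuvanted vaccine 28/131 = 21.4%, Vaccine B 50/187 = 26.7% → Vaccine B
Vaccine B wins overall and in every age group — no reversal.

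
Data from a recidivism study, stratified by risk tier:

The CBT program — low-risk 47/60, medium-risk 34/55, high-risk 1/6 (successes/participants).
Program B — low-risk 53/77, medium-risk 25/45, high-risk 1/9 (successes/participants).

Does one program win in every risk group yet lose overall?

No

Low-risk: the CBT program 47/60 = 78.3%, Program B 53/77 = 68.8% → the CBT program
Medium-risk: the CBT program 34/55 = 61.8%, Program B 25/45 = 55.6% → the CBT program
High-risk: the CBT program 1/6 = 16.7%, Program B 1/9 = 11.1% → the CBT program
Overall: the CBT program 82/121 = 67.8%, Program B 79/131 = 60.3% → the CBT program
The CBT program wins overall and in every risk group — no reversal.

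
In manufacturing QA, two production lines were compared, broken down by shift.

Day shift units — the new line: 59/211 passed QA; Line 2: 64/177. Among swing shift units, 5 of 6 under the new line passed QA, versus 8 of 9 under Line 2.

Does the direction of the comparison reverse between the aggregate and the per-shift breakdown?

Day shift: the new line 59/211 = 28.0%, Line 2 64/177 = 36.2% → Line 2
Swing shift: the new line 5/6 = 83.3%, Line 2 8/9 = 88.9% → Line 2
Overall: the new line 64/217 = 29.5%, Line 2 72/186 = 38.7% → Line 2
Line 2 wins overall and in every shift group — no reversal.

No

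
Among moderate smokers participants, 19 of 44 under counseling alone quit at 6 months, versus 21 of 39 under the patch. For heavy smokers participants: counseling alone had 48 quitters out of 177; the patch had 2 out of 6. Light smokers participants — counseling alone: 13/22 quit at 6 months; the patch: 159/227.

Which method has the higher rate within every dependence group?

the patch

Moderate smokers: counseling alone 19/44 = 43.2%, the patch 21/39 = 53.8% → the patch
Heavy smokers: counseling alone 48/177 = 27.1%, the patch 2/6 = 33.3% → the patch
Light smokers: counseling alone 13/22 = 59.1%, the patch 159/227 = 70.0% → the patch
The patch has the higher rate in all 3 groups.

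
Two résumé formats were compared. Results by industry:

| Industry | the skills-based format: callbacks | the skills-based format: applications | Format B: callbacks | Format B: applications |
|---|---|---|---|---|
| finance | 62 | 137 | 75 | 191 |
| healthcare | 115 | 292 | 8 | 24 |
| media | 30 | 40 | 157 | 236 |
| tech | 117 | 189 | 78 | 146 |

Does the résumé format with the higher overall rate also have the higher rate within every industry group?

No

Finance: the skills-based format 62/137 = 45.3%, Format B 75/191 = 39.3% → the skills-based format
Healthcare: the skills-based format 115/292 = 39.4%, Format B 8/24 = 33.3% → the skills-based format
Media: the skills-based format 30/40 = 75.0%, Format B 157/236 = 66.5% → the skills-based format
Tech: the skills-based format 117/189 = 61.9%, Format B 78/146 = 53.4% → the skills-based format
Overall: the skills-based format 324/658 = 49.2%, Format B 318/597 = 53.3% → Format B
The skills-based format wins each industry group but Format B wins overall — the comparison reverses. The skills-based format's applications skew toward healthcare, which has a lower base rate.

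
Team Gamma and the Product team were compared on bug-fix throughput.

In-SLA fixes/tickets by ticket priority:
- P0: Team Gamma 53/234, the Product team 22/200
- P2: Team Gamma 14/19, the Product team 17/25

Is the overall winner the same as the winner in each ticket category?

Yes

P0: Team Gamma 53/234 = 22.6%, the Product team 22/200 = 11.0% → Team Gamma
P2: Team Gamma 14/19 = 73.7%, the Product team 17/25 = 68.0% → Team Gamma
Overall: Team Gamma 67/253 = 26.5%, the Product team 39/225 = 17.3% → Team Gamma
Team Gamma wins overall and in every ticket group — no reversal.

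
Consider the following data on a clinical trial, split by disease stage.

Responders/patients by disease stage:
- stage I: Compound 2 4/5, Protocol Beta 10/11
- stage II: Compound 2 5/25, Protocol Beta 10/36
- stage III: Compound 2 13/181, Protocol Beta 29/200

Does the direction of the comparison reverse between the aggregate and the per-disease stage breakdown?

No

Stage I: Compound 2 4/5 = 80.0%, Protocol Beta 10/11 = 90.9% → Protocol Beta
Stage II: Compound 2 5/25 = 20.0%, Protocol Beta 10/36 = 27.8% → Protocol Beta
Stage III: Compound 2 13/181 = 7.2%, Protocol Beta 29/200 = 14.5% → Protocol Beta
Overall: Compound 2 22/211 = 10.4%, Protocol Beta 49/247 = 19.8% → Protocol Beta
Protocol Beta wins overall and in every disease group — no reversal.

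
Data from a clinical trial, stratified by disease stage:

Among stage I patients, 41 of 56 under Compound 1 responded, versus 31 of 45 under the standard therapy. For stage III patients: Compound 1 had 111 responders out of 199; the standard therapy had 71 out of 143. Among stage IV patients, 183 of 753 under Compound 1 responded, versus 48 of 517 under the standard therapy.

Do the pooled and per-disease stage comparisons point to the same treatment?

Stage I: Compound 1 41/56 = 73.2%, the standard therapy 31/45 = 68.9% → Compound 1
Stage III: Compound 1 111/199 = 55.8%, the standard therapy 71/143 = 49.7% → Compound 1
Stage IV: Compound 1 183/753 = 24.3%, the standard therapy 48/517 = 9.3% → Compound 1
Overall: Compound 1 335/1008 = 33.2%, the standard therapy 150/705 = 21.3% → Compound 1
Compound 1 wins overall and in every disease group — no reversal.

Yes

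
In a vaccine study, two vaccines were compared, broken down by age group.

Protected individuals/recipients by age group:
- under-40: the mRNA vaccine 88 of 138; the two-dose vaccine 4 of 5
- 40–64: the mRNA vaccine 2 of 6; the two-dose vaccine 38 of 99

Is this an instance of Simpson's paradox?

Under-40: the mRNA vaccine 88/138 = 63.8%, the two-dose vaccine 4/5 = 80.0% → the two-dose vaccine
40–64: the mRNA vaccine 2/6 = 33.3%, the two-dose vaccine 38/99 = 38.4% → the two-dose vaccine
Overall: the mRNA vaccine 90/144 = 62.5%, the two-dose vaccine 42/104 = 40.4% → the mRNA vaccine
The two-dose vaccine wins each age group but the mRNA vaccine wins overall — the comparison reverses. The two-dose vaccine's recipients skew toward 40–64, which has a lower base rate.

Yes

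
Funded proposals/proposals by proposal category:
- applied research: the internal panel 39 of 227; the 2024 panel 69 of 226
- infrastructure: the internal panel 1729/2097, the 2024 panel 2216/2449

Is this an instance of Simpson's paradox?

Applied research: the internal panel 39/227 = 17.2%, the 2024 panel 69/226 = 30.5% → the 2024 panel
Infrastructure: the internal panel 1729/2097 = 82.5%, the 2024 panel 2216/2449 = 90.5% → the 2024 panel
Overall: the internal panel 1768/2324 = 76.1%, the 2024 panel 2285/2675 = 85.4% → the 2024 panel
The 2024 panel wins overall and in every proposal group — no reversal.

No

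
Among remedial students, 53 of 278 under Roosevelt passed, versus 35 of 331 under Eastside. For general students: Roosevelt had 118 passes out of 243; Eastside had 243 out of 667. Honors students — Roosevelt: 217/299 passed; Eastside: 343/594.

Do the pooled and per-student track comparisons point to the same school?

Remedial: Roosevelt 53/278 = 19.1%, Eastside 35/331 = 10.6% → Roosevelt
General: Roosevelt 118/243 = 48.6%, Eastside 243/667 = 36.4% → Roosevelt
Honors: Roosevelt 217/299 = 72.6%, Eastside 343/594 = 57.7% → Roosevelt
Overall: Roosevelt 388/820 = 47.3%, Eastside 621/1592 = 39.0% → Roosevelt
Roosevelt wins overall and in every student group — no reversal.

Yes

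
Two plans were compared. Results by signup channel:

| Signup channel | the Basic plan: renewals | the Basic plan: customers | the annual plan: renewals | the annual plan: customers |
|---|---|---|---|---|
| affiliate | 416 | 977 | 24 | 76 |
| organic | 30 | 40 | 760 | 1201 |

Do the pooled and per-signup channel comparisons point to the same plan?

No

Affiliate: the Basic plan 416/977 = 42.6%, the annual plan 24/76 = 31.6% → the Basic plan
Organic: the Basic plan 30/40 = 75.0%, the annual plan 760/1201 = 63.3% → the Basic plan
Overall: the Basic plan 446/1017 = 43.9%, the annual plan 784/1277 = 61.4% → the annual plan
The Basic plan wins each signup group but the annual plan wins overall — the comparison reverses. The Basic plan's customers skew toward affiliate, which has a lower base rate.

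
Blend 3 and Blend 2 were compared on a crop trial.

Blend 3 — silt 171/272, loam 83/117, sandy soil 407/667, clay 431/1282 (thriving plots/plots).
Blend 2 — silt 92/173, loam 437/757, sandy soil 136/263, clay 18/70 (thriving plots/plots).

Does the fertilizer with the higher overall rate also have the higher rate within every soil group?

No

Silt: Blend 3 171/272 = 62.9%, Blend 2 92/173 = 53.2% → Blend 3
Loam: Blend 3 83/117 = 70.9%, Blend 2 437/757 = 57.7% → Blend 3
Sandy soil: Blend 3 407/667 = 61.0%, Blend 2 136/263 = 51.7% → Blend 3
Clay: Blend 3 431/1282 = 33.6%, Blend 2 18/70 = 25.7% → Blend 3
Overall: Blend 3 1092/2338 = 46.7%, Blend 2 683/1263 = 54.1% → Blend 2
Blend 3 wins each soil group but Blend 2 wins overall — the comparison reverses. Blend 3's plots skew toward clay, which has a lower base rate.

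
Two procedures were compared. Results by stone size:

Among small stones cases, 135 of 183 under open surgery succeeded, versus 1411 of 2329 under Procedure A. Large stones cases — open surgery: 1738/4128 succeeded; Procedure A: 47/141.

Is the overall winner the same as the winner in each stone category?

No

Small stones: open surgery 135/183 = 73.8%, Procedure A 1411/2329 = 60.6% → open surgery
Large stones: open surgery 1738/4128 = 42.1%, Procedure A 47/141 = 33.3% → open surgery
Overall: open surgery 1873/4311 = 43.4%, Procedure A 1458/2470 = 59.0% → Procedure A
Open surgery wins each stone group but Procedure A wins overall — the comparison reverses. Open surgery's cases skew toward large stones, which has a lower base rate.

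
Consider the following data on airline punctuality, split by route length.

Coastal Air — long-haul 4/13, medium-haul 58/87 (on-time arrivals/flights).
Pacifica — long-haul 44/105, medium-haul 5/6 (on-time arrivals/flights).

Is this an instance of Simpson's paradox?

Long-haul: Coastal Air 4/13 = 30.8%, Pacifica 44/105 = 41.9% → Pacifica
Medium-haul: Coastal Air 58/87 = 66.7%, Pacifica 5/6 = 83.3% → Pacifica
Overall: Coastal Air 62/100 = 62.0%, Pacifica 49/111 = 44.1% → Coastal Air
Pacifica wins each route group but Coastal Air wins overall — the comparison reverses. Pacifica's flights skew toward long-haul, which has a lower base rate.

Yes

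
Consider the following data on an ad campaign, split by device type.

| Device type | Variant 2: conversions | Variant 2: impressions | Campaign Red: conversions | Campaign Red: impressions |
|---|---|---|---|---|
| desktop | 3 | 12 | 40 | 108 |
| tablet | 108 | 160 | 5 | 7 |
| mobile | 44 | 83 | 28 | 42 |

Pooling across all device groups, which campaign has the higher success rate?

Desktop: Variant 2 3/12 = 25.0%, Campaign Red 40/108 = 37.0% → Campaign Red
Tablet: Variant 2 108/160 = 67.5%, Campaign Red 5/7 = 71.4% → Campaign Red
Mobile: Variant 2 44/83 = 53.0%, Campaign Red 28/42 = 66.7% → Campaign Red
Overall: Variant 2 155/255 = 60.8%, Campaign Red 73/157 = 46.5% → Variant 2
(Campaign Red wins every device group but Variant 2 wins overall — Campaign Red's impressions skew toward the low-rate desktop group.)

Variant 2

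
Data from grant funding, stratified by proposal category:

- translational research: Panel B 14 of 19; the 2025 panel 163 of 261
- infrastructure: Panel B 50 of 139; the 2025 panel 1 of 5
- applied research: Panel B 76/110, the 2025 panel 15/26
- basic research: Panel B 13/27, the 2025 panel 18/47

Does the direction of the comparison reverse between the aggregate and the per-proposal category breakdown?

Yes

Translational research: Panel B 14/19 = 73.7%, the 2025 panel 163/261 = 62.5% → Panel B
Infrastructure: Panel B 50/139 = 36.0%, the 2025 panel 1/5 = 20.0% → Panel B
Applied research: Panel B 76/110 = 69.1%, the 2025 panel 15/26 = 57.7% → Panel B
Basic research: Panel B 13/27 = 48.1%, the 2025 panel 18/47 = 38.3% → Panel B
Overall: Panel B 153/295 = 51.9%, the 2025 panel 197/339 = 58.1% → the 2025 panel
Panel B wins each proposal group but the 2025 panel wins overall — the comparison reverses. Panel B's proposals skew toward infrastructure, which has a lower base rate.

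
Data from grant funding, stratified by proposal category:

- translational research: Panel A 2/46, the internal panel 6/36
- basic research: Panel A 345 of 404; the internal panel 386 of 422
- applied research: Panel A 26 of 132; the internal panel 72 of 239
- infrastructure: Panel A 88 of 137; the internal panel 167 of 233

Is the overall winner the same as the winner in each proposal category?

Translational research: Panel A 2/46 = 4.3%, the internal panel 6/36 = 16.7% → the internal panel
Basic research: Panel A 345/404 = 85.4%, the internal panel 386/422 = 91.5% → the internal panel
Applied research: Panel A 26/132 = 19.7%, the internal panel 72/239 = 30.1% → the internal panel
Infrastructure: Panel A 88/137 = 64.2%, the internal panel 167/233 = 71.7% → the internal panel
Overall: Panel A 461/719 = 64.1%, the internal panel 631/930 = 67.8% → the internal panel
The internal panel wins overall and in every proposal group — no reversal.

Yes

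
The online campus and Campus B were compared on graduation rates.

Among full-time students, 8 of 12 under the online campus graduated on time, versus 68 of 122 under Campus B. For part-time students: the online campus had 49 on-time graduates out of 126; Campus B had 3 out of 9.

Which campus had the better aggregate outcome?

Full-time: the online campus 8/12 = 66.7%, Campus B 68/122 = 55.7% → the online campus
Part-time: the online campus 49/126 = 38.9%, Campus B 3/9 = 33.3% → the online campus
Overall: the online campus 57/138 = 41.3%, Campus B 71/131 = 54.2% → Campus B
(The online campus wins every enrollment group but Campus B wins overall — the online campus's students skew toward the low-rate part-time group.)

Campus B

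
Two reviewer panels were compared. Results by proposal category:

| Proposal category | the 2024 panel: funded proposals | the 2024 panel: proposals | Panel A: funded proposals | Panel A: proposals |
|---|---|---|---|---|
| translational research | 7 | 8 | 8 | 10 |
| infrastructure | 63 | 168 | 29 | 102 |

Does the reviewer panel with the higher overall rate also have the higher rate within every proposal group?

Yes

Translational research: the 2024 panel 7/8 = 87.5%, Panel A 8/10 = 80.0% → the 2024 panel
Infrastructure: the 2024 panel 63/168 = 37.5%, Panel A 29/102 = 28.4% → the 2024 panel
Overall: the 2024 panel 70/176 = 39.8%, Panel A 37/112 = 33.0% → the 2024 panel
The 2024 panel wins overall and in every proposal group — no reversal.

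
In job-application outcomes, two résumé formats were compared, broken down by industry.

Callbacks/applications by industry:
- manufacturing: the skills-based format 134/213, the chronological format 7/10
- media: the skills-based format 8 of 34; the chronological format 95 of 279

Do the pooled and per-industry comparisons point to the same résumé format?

No

Manufacturing: the skills-based format 134/213 = 62.9%, the chronological format 7/10 = 70.0% → the chronological format
Media: the skills-based format 8/34 = 23.5%, the chronological format 95/279 = 34.1% → the chronological format
Overall: the skills-based format 142/247 = 57.5%, the chronological format 102/289 = 35.3% → the skills-based format
The chronological format wins each industry group but the skills-based format wins overall — the comparison reverses. The chronological format's applications skew toward media, which has a lower base rate.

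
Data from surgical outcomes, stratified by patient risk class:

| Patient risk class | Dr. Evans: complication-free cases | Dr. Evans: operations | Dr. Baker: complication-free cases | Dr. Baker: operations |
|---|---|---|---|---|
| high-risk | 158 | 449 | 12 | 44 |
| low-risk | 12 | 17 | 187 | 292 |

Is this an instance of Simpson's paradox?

Yes

High-risk: Dr. Evans 158/449 = 35.2%, Dr. Baker 12/44 = 27.3% → Dr. Evans
Low-risk: Dr. Evans 12/17 = 70.6%, Dr. Baker 187/292 = 64.0% → Dr. Evans
Overall: Dr. Evans 170/466 = 36.5%, Dr. Baker 199/336 = 59.2% → Dr. Baker
Dr. Evans wins each patient risk group but Dr. Baker wins overall — the comparison reverses. Dr. Evans's operations skew toward high-risk, which has a lower base rate.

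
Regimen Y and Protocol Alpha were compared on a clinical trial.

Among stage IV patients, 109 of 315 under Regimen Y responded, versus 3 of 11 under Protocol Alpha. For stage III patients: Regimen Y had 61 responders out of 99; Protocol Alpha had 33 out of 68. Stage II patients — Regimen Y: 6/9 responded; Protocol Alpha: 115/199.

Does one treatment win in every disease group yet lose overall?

Stage IV: Regimen Y 109/315 = 34.6%, Protocol Alpha 3/11 = 27.3% → Regimen Y
Stage III: Regimen Y 61/99 = 61.6%, Protocol Alpha 33/68 = 48.5% → Regimen Y
Stage II: Regimen Y 6/9 = 66.7%, Protocol Alpha 115/199 = 57.8% → Regimen Y
Overall: Regimen Y 176/423 = 41.6%, Protocol Alpha 151/278 = 54.3% → Protocol Alpha
Regimen Y wins each disease group but Protocol Alpha wins overall — the comparison reverses. Regimen Y's patients skew toward stage IV, which has a lower base rate.

Yes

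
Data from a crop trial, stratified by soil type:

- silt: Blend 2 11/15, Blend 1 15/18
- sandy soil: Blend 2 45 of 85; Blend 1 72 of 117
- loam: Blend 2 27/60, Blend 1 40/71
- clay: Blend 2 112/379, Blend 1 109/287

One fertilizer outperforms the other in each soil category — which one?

Silt: Blend 2 11/15 = 73.3%, Blend 1 15/18 = 83.3% → Blend 1
Sandy soil: Blend 2 45/85 = 52.9%, Blend 1 72/117 = 61.5% → Blend 1
Loam: Blend 2 27/60 = 45.0%, Blend 1 40/71 = 56.3% → Blend 1
Clay: Blend 2 112/379 = 29.6%, Blend 1 109/287 = 38.0% → Blend 1
Blend 1 has the higher rate in all 4 groups.

Blend 1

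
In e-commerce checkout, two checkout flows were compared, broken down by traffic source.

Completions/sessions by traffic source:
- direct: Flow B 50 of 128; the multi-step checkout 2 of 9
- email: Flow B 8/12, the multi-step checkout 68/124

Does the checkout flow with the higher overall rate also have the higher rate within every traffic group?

No

Direct: Flow B 50/128 = 39.1%, the multi-step checkout 2/9 = 22.2% → Flow B
Email: Flow B 8/12 = 66.7%, the multi-step checkout 68/124 = 54.8% → Flow B
Overall: Flow B 58/140 = 41.4%, the multi-step checkout 70/133 = 52.6% → the multi-step checkout
Flow B wins each traffic group but the multi-step checkout wins overall — the comparison reverses. Flow B's sessions skew toward direct, which has a lower base rate.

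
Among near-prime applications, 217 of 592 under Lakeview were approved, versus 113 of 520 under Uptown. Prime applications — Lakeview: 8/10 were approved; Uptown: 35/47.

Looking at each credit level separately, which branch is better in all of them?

Near-prime: Lakeview 217/592 = 36.7%, Uptown 113/520 = 21.7% → Lakeview
Prime: Lakeview 8/10 = 80.0%, Uptown 35/47 = 74.5% → Lakeview
Lakeview has the higher rate in both groups.

Lakeview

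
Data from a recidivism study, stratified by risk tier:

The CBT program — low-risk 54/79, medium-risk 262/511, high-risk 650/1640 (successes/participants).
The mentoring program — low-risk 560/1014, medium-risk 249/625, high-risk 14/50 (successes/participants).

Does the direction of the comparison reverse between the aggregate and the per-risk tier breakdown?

Yes

Low-risk: the CBT program 54/79 = 68.4%, the mentoring program 560/1014 = 55.2% → the CBT program
Medium-risk: the CBT program 262/511 = 51.3%, the mentoring program 249/625 = 39.8% → the CBT program
High-risk: the CBT program 650/1640 = 39.6%, the mentoring program 14/50 = 28.0% → the CBT program
Overall: the CBT program 966/2230 = 43.3%, the mentoring program 823/1689 = 48.7% → the mentoring program
The CBT program wins each risk group but the mentoring program wins overall — the comparison reverses. The CBT program's participants skew toward high-risk, which has a lower base rate.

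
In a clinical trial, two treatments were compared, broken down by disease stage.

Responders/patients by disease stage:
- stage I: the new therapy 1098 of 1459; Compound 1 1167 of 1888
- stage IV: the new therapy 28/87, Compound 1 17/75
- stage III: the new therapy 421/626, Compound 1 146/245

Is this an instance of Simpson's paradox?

No

Stage I: the new therapy 1098/1459 = 75.3%, Compound 1 1167/1888 = 61.8% → the new therapy
Stage IV: the new therapy 28/87 = 32.2%, Compound 1 17/75 = 22.7% → the new therapy
Stage III: the new therapy 421/626 = 67.3%, Compound 1 146/245 = 59.6% → the new therapy
Overall: the new therapy 1547/2172 = 71.2%, Compound 1 1330/2208 = 60.2% → the new therapy
The new therapy wins overall and in every disease group — no reversal.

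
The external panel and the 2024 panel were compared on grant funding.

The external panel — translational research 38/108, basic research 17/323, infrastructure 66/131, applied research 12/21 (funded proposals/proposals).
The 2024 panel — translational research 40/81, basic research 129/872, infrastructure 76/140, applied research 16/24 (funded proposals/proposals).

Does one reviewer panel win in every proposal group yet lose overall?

Translational research: the external panel 38/108 = 35.2%, the 2024 panel 40/81 = 49.4% → the 2024 panel
Basic research: the external panel 17/323 = 5.3%, the 2024 panel 129/872 = 14.8% → the 2024 panel
Infrastructure: the external panel 66/131 = 50.4%, the 2024 panel 76/140 = 54.3% → the 2024 panel
Applied research: the external panel 12/21 = 57.1%, the 2024 panel 16/24 = 66.7% → the 2024 panel
Overall: the external panel 133/583 = 22.8%, the 2024 panel 261/1117 = 23.4% → the 2024 panel
The 2024 panel wins overall and in every proposal group — no reversal.

No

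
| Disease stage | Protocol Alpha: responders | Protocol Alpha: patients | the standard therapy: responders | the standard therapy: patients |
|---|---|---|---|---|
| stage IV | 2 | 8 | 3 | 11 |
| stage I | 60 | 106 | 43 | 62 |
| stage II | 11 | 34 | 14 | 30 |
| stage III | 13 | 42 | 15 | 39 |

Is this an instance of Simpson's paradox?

Stage IV: Protocol Alpha 2/8 = 25.0%, the standard therapy 3/11 = 27.3% → the standard therapy
Stage I: Protocol Alpha 60/106 = 56.6%, the standard therapy 43/62 = 69.4% → the standard therapy
Stage II: Protocol Alpha 11/34 = 32.4%, the standard therapy 14/30 = 46.7% → the standard therapy
Stage III: Protocol Alpha 13/42 = 31.0%, the standard therapy 15/39 = 38.5% → the standard therapy
Overall: Protocol Alpha 86/190 = 45.3%, the standard therapy 75/142 = 52.8% → the standard therapy
The standard therapy wins overall and in every disease group — no reversal.

No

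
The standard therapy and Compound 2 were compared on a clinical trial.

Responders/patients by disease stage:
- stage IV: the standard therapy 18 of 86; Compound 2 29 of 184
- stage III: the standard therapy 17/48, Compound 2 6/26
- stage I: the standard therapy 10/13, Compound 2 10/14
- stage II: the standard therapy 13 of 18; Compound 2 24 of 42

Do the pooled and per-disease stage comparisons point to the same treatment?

Yes

Stage IV: the standard therapy 18/86 = 20.9%, Compound 2 29/184 = 15.8% → the standard therapy
Stage III: the standard therapy 17/48 = 35.4%, Compound 2 6/26 = 23.1% → the standard therapy
Stage I: the standard therapy 10/13 = 76.9%, Compound 2 10/14 = 71.4% → the standard therapy
Stage II: the standard therapy 13/18 = 72.2%, Compound 2 24/42 = 57.1% → the standard therapy
Overall: the standard therapy 58/165 = 35.2%, Compound 2 69/266 = 25.9% → the standard therapy
The standard therapy wins overall and in every disease group — no reversal.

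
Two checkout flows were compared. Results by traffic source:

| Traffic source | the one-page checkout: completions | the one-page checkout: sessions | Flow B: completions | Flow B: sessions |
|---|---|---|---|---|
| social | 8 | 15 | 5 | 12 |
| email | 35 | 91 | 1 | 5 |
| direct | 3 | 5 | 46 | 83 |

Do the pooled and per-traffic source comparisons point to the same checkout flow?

Social: the one-page checkout 8/15 = 53.3%, Flow B 5/12 = 41.7% → the one-page checkout
Email: the one-page checkout 35/91 = 38.5%, Flow B 1/5 = 20.0% → the one-page checkout
Direct: the one-page checkout 3/5 = 60.0%, Flow B 46/83 = 55.4% → the one-page checkout
Overall: the one-page checkout 46/111 = 41.4%, Flow B 52/100 = 52.0% → Flow B
The one-page checkout wins each traffic group but Flow B wins overall — the comparison reverses. The one-page checkout's sessions skew toward email, which has a lower base rate.

No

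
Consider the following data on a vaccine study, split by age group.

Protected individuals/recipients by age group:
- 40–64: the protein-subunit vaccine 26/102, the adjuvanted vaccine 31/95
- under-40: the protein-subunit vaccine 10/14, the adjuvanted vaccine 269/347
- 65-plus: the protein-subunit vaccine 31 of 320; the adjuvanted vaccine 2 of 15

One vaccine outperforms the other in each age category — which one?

40–64: the protein-subunit vaccine 26/102 = 25.5%, the adjuvanted vaccine 31/95 = 32.6% → the adjuvanted vaccine
Under-40: the protein-subunit vaccine 10/14 = 71.4%, the adjuvanted vaccine 269/347 = 77.5% → the adjuvanted vaccine
65-plus: the protein-subunit vaccine 31/320 = 9.7%, the adjuvanted vaccine 2/15 = 13.3% → the adjuvanted vaccine
The adjuvanted vaccine has the higher rate in all 3 groups.

the adjuvanted vaccine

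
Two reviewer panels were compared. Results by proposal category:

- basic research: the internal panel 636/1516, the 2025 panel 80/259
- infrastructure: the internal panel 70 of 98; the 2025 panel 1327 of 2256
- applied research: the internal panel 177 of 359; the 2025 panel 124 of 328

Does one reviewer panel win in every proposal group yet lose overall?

Yes

Basic research: the internal panel 636/1516 = 42.0%, the 2025 panel 80/259 = 30.9% → the internal panel
Infrastructure: the internal panel 70/98 = 71.4%, the 2025 panel 1327/2256 = 58.8% → the internal panel
Applied research: the internal panel 177/359 = 49.3%, the 2025 panel 124/328 = 37.8% → the internal panel
Overall: the internal panel 883/1973 = 44.8%, the 2025 panel 1531/2843 = 53.9% → the 2025 panel
The internal panel wins each proposal group but the 2025 panel wins overall — the comparison reverses. The internal panel's proposals skew toward basic research, which has a lower base rate.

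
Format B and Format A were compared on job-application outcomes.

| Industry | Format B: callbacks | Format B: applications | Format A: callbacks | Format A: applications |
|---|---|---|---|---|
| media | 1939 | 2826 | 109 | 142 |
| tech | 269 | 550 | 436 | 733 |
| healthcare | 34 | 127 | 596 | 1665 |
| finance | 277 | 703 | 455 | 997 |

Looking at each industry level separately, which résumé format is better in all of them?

Media: Format B 1939/2826 = 68.6%, Format A 109/142 = 76.8% → Format A
Tech: Format B 269/550 = 48.9%, Format A 436/733 = 59.5% → Format A
Healthcare: Format B 34/127 = 26.8%, Format A 596/1665 = 35.8% → Format A
Finance: Format B 277/703 = 39.4%, Format A 455/997 = 45.6% → Format A
Format A has the higher rate in all 4 groups.

Format A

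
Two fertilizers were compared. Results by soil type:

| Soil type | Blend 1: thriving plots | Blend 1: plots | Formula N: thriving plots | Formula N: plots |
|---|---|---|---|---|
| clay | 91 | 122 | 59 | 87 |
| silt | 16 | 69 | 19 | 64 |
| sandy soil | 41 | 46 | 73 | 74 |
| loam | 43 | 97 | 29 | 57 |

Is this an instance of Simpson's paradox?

Clay: Blend 1 91/122 = 74.6%, Formula N 59/87 = 67.8% → Blend 1
Silt: Blend 1 16/69 = 23.2%, Formula N 19/64 = 29.7% → Formula N
Sandy soil: Blend 1 41/46 = 89.1%, Formula N 73/74 = 98.6% → Formula N
Loam: Blend 1 43/97 = 44.3%, Formula N 29/57 = 50.9% → Formula N
Overall: Blend 1 191/334 = 57.2%, Formula N 180/282 = 63.8% → Formula N
Neither sweeps: Blend 1 wins 1 of 4 groups, Formula N wins 3. Formula N wins overall but not every group — no Simpson reversal.

No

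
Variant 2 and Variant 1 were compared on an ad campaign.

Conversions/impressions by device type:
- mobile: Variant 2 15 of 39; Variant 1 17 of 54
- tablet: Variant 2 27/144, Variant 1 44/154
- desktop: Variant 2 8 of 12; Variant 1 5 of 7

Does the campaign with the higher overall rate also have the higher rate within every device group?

No

Mobile: Variant 2 15/39 = 38.5%, Variant 1 17/54 = 31.5% → Variant 2
Tablet: Variant 2 27/144 = 18.8%, Variant 1 44/154 = 28.6% → Variant 1
Desktop: Variant 2 8/12 = 66.7%, Variant 1 5/7 = 71.4% → Variant 1
Overall: Variant 2 50/195 = 25.6%, Variant 1 66/215 = 30.7% → Variant 1
Neither sweeps: Variant 2 wins 1 of 3 groups, Variant 1 wins 2. Variant 1 wins overall but not every group — no Simpson reversal.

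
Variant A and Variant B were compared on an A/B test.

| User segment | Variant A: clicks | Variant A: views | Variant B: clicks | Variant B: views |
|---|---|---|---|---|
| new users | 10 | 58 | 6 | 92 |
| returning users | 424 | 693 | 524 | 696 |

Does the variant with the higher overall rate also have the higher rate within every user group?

No

New users: Variant A 10/58 = 17.2%, Variant B 6/92 = 6.5% → Variant A
Returning users: Variant A 424/693 = 61.2%, Variant B 524/696 = 75.3% → Variant B
Overall: Variant A 434/751 = 57.8%, Variant B 530/788 = 67.3% → Variant B
Neither sweeps: Variant A wins 1 of 2 groups, Variant B wins 1. Variant B wins overall but not every group — no Simpson reversal.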